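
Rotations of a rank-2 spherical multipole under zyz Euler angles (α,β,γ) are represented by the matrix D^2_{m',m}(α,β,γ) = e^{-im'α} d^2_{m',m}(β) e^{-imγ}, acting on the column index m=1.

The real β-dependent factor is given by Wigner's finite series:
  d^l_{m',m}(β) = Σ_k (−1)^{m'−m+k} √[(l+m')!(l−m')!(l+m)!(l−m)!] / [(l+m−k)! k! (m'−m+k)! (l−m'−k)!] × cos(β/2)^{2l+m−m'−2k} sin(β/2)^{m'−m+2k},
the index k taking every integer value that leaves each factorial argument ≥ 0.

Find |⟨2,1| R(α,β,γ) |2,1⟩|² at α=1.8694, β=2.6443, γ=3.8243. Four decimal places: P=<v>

P=0.0279

Split into d^2_{1,1}(β=2.6443) × two z-phases.
With c≡cos(β/2)=0.246092 and s≡sin(β/2)=0.969246, N=[6·1·6·1]^{1/2}=6.000000
Admissible k: 0..1 (factorial args all ≥0)
  k=0: (−1)^0·6.0000/(6)·0.2461^4·0.9692^0 = +0.003668
  k=1: (−1)^1·6.0000/(2)·0.2461^2·0.9692^2 = -0.170681
d^2_{1,1}(2.6443) = +0.003668 -0.170681 = -0.167013
|D^2_{1,1}|² = |d^2_{1,1}(β)|² = (-0.167013)² = 0.027893 (the z-rotation phases have unit modulus)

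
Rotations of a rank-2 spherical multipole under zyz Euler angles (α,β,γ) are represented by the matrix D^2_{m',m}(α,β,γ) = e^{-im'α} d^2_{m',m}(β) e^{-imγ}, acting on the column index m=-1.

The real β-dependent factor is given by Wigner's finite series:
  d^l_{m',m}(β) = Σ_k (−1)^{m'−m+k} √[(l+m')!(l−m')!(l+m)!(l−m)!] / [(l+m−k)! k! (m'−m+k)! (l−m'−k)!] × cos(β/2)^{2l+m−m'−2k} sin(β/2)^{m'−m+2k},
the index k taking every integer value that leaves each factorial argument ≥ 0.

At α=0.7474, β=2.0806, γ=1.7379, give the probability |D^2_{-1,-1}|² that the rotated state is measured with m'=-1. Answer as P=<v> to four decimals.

P=0.2559

D^2_{-1,-1}(0.7474,2.0806,1.7379) = e^{-i·-1·0.7474}·d^2_{-1,-1}(2.0806)·e^{-i·-1·1.7379}. Compute d first:
With c≡cos(β/2)=0.505962 and s≡sin(β/2)=0.862556, N=[1·6·1·6]^{1/2}=6.000000
Admissible k: 0..1 (factorial args all ≥0)
  k=0: (−1)^0·6.0000/(6)·0.5060^4·0.8626^0 = +0.065534
  k=1: (−1)^1·6.0000/(2)·0.5060^2·0.8626^2 = -0.571388
d^2_{-1,-1}(2.0806) = +0.065534 -0.571388 = -0.505853
|D^2_{-1,-1}|² = |d^2_{-1,-1}(β)|² = (-0.505853)² = 0.255887 (the z-rotation phases have unit modulus)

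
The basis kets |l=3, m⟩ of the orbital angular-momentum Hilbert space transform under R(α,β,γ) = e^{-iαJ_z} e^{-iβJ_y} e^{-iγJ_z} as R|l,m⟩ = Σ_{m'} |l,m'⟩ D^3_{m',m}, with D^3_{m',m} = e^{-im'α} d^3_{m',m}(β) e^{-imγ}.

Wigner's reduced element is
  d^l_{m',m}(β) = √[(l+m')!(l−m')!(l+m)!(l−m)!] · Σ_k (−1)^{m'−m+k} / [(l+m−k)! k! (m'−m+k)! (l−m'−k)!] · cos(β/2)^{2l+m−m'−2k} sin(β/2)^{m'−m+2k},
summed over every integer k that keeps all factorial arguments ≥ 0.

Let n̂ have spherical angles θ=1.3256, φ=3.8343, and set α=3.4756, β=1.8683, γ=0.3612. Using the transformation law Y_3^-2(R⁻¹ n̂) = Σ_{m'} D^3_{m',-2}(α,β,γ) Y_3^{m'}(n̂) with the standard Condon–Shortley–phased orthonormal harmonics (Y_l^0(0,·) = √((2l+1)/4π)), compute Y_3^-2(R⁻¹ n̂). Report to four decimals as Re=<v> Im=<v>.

Need the full column D^3_{m',-2} for m'=−3..3 at α=3.4756, β=1.8683, γ=0.3612.
cos(β/2)=0.594502, sin(β/2)=0.804094
d^3_{-3,-2}: single k=1 term ⇒ +0.146268;  D = +0.022382-0.144545i
d^3_{-2,-2}: k∈[0..1] ⇒ +0.044149 -0.403829 = -0.359680;  D = -0.064528-0.353844i
d^3_{-1,-2}: k∈[0..1] ⇒ -0.188831 +0.690893 = +0.502062;  D = -0.247016-0.437092i
d^3_{0,-2}: k∈[0..1] ⇒ +0.442372 -0.809273 = -0.366900;  D = -0.275256-0.242590i
d^3_{1,-2}: k∈[0..1] ⇒ -0.690893 +0.631957 = -0.058936;  D = +0.054546+0.022319i
d^3_{2,-2}: k∈[0..1] ⇒ +0.738761 -0.270297 = +0.468465;  D = +0.467772+0.025465i
d^3_{3,-2}: single k=0 term ⇒ -0.489512;  D = +0.470499-0.135102i
Y_3^{m'}(θ=1.3256,φ=3.8343) and Σ D·Y over m':
  (+0.0224-0.1445i)·(+0.1851+0.3329i)  (-0.0645-0.3538i)·(+0.0430-0.2295i)  (-0.2470-0.4371i)·(+0.1702-0.1412i)  (-0.2753-0.2426i)·(-0.2451+0.0000i)  (+0.0545+0.0223i)·(-0.1702-0.1412i)  (+0.4678+0.0255i)·(+0.0430+0.2295i)  (+0.4705-0.1351i)·(-0.1851+0.3329i)
Y_3^-2(R⁻¹ n̂) = -0.101949+0.278810i

Re=-0.1019 Im=0.2788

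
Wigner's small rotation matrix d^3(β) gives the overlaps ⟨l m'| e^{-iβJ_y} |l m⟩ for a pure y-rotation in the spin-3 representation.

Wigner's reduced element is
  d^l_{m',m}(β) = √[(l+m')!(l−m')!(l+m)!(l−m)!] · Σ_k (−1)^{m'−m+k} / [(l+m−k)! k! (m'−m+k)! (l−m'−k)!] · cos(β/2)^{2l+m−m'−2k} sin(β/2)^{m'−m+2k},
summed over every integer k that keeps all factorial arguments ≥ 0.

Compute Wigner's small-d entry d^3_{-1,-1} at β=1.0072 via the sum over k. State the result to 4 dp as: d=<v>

d=-0.3953

d^3_{-1,-1}(β=1.0072) via Wigner's sum:
c=cos(1.0072/2)=0.875851, s=sin(1.0072/2)=0.482582; N=√[2·24·2·24]=48.000000
k∈{0,1,2} keeps every argument non-negative
  k=0: (−1)^0·48.0000/(48)·0.8759^6·0.4826^0 = +0.451420
  k=1: (−1)^1·48.0000/(6)·0.8759^4·0.4826^2 = -1.096358
  k=2: (−1)^2·48.0000/(8)·0.8759^2·0.4826^4 = +0.249629
d^3_{-1,-1}(1.0072) = +0.451420 -1.096358 +0.249629 = -0.395309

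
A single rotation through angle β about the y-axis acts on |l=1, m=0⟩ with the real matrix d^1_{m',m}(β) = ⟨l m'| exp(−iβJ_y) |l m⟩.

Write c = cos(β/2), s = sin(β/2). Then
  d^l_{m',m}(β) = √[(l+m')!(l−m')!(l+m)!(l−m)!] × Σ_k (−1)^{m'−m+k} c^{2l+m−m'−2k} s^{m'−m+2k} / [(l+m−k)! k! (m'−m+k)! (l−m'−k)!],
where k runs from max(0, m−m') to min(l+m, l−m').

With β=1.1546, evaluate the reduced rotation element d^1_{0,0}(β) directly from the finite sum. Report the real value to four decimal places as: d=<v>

d=0.4043

d^1_{0,0}(β=1.1546) via Wigner's sum:
c=cos(1.1546/2)=0.837939, s=sin(1.1546/2)=0.545763; N=√[1·1·1·1]=1.000000
The bounds max(0,m−m')=0 and min(l+m,l−m')=1 give 2 terms
  k=0: (−1)^0·1.0000/(1)·0.8379^2·0.5458^0 = +0.702142
  k=1: (−1)^1·1.0000/(1)·0.8379^0·0.5458^2 = -0.297858
d^1_{0,0}(1.1546) = +0.702142 -0.297858 = +0.404284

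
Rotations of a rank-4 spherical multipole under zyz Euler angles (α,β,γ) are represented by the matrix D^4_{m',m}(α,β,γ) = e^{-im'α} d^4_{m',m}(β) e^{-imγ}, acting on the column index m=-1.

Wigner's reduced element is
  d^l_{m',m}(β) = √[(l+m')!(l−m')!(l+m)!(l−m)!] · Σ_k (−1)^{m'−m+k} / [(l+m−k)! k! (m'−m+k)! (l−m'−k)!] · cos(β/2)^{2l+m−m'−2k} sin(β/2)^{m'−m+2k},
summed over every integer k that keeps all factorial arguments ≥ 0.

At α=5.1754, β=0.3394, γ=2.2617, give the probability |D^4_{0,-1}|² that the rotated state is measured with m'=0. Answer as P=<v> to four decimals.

P=0.3201

First d^4_{0,-1}(β=0.3394), then the phase factors e^{-i(0)α} and e^{-i(-1)γ}:
c=cos(0.3394/2)=0.985635, s=sin(0.3394/2)=0.168887; N=√[24·24·6·120]=643.987578
Admissible k: 0..3 (factorial args all ≥0)
  k=0: (−1)^1·643.9876/(144)·0.9856^7·0.1689^1 = -0.682535
  k=1: (−1)^2·643.9876/(24)·0.9856^5·0.1689^3 = +0.120236
  k=2: (−1)^3·643.9876/(24)·0.9856^3·0.1689^5 = -0.003530
  k=3: (−1)^4·643.9876/(144)·0.9856^1·0.1689^7 = +0.000017
d^4_{0,-1}(0.3394) = -0.682535 +0.120236 -0.003530 +0.000017 = -0.565812
|D^4_{0,-1}|² = |d^4_{0,-1}(β)|² = (-0.565812)² = 0.320143 (the z-rotation phases have unit modulus)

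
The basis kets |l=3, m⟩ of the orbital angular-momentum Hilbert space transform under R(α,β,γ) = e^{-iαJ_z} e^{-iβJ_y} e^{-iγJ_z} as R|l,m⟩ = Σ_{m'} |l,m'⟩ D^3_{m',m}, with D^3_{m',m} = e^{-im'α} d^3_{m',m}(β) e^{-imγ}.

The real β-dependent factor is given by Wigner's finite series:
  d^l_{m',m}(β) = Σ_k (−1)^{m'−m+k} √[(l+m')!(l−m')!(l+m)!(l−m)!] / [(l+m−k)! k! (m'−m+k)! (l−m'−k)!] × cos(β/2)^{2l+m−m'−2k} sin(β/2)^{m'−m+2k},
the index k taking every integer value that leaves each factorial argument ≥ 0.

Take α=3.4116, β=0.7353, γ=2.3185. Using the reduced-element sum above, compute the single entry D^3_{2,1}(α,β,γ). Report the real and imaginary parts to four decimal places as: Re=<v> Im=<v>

D^3_{2,1}(3.4116,0.7353,2.3185) = e^{-i·2·3.4116}·d^3_{2,1}(0.7353)·e^{-i·1·2.3185}. Compute d first:
c=cos(0.7353/2)=0.933175, s=sin(0.7353/2)=0.359423; N=√[120·1·24·2]=75.894664
k: max(0,(1)−(2))=0 … min(3+(1),3−(2))=1
  k=0: (−1)^1·75.8947/(24)·0.9332^5·0.3594^1 = -0.804305
  k=1: (−1)^2·75.8947/(12)·0.9332^3·0.3594^3 = +0.238637
d^3_{2,1}(0.7353) = -0.804305 +0.238637 = -0.565668
D = (+0.857701-0.514149i)·(-0.565668)·(-0.679957-0.733252i) = +0.543155+0.157998i

Re=0.5432 Im=0.1580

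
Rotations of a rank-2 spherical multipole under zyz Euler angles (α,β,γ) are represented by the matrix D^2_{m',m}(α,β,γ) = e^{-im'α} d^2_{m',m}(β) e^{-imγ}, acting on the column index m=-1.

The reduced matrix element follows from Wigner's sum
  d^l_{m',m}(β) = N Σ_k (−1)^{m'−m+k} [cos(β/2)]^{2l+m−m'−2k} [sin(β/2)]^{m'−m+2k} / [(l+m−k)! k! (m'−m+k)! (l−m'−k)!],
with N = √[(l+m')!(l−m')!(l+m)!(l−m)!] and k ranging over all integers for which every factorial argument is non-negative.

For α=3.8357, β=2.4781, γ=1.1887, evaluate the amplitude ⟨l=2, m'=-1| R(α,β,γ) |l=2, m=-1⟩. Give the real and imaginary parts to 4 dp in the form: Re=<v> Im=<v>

Split into d^2_{-1,-1}(β=2.4781) × two z-phases.
c=cos(2.4781/2)=0.325695, s=sin(2.4781/2)=0.945475; N=√[1·6·1·6]=6.000000
Admissible k: 0..1 (factorial args all ≥0)
  k=0: (−1)^0·6.0000/(6)·0.3257^4·0.9455^0 = +0.011252
  k=1: (−1)^1·6.0000/(2)·0.3257^2·0.9455^2 = -0.284474
d^2_{-1,-1}(2.4781) = +0.011252 -0.284474 = -0.273222
Phases: e^{-i·(-1)·3.8357}=-0.768625-0.639700i, e^{-i·(-1)·1.1887}=+0.372866+0.927885i ⇒ D=-0.083872+0.260030i

Re=-0.0839 Im=0.2600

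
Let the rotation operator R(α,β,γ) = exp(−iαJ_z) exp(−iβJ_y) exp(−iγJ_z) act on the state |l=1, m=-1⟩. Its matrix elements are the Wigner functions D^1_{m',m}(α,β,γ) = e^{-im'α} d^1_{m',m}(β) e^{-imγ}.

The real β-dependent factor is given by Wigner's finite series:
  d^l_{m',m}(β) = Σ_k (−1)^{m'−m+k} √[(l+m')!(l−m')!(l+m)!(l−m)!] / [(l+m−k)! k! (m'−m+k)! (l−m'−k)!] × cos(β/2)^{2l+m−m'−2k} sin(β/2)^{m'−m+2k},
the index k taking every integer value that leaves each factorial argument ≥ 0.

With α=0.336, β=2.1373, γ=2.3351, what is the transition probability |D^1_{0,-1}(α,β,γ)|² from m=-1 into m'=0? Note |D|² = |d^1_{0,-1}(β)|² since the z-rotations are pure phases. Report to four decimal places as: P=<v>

First d^1_{0,-1}(β=2.1373), then the phase factors e^{-i(0)α} and e^{-i(-1)γ}:
Half-angle: c=0.481308, s=0.876552. N=√(1·1·1·2)=1.414214
Admissible k: 0..0 (factorial args all ≥0)
  k=0: (−1)^1·1.4142/(1)·0.4813^1·0.8766^1 = -0.596644
d^1_{0,-1}(2.1373) = -0.596644
|D^1_{0,-1}|² = |d^1_{0,-1}(β)|² = (-0.596644)² = 0.355985 (the z-rotation phases have unit modulus)

P=0.3560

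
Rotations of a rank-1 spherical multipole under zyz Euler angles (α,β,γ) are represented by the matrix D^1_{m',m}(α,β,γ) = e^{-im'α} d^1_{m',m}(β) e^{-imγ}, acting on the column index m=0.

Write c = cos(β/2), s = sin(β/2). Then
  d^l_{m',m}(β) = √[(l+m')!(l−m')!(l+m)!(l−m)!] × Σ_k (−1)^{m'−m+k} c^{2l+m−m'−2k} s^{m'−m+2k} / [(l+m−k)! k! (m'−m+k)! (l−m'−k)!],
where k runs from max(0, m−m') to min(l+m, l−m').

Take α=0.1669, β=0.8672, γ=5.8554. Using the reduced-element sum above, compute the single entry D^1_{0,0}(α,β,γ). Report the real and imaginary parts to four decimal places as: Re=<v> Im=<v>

Re=0.6470 Im=0.0000

D^1_{0,0}(0.1669,0.8672,5.8554) = e^{-i·0·0.1669}·d^1_{0,0}(0.8672)·e^{-i·0·5.8554}. Compute d first:
c=cos(0.8672/2)=0.907459, s=sin(0.8672/2)=0.420140; N=√[1·1·1·1]=1.000000
k: max(0,(0)−(0))=0 … min(1+(0),1−(0))=1
  k=0: (−1)^0·1.0000/(1)·0.9075^2·0.4201^0 = +0.823482
  k=1: (−1)^1·1.0000/(1)·0.9075^0·0.4201^2 = -0.176518
d^1_{0,0}(0.8672) = +0.823482 -0.176518 = +0.646964
D = (+1.000000+0.000000i)·(+0.646964)·(+1.000000+0.000000i) = +0.646964+0.000000i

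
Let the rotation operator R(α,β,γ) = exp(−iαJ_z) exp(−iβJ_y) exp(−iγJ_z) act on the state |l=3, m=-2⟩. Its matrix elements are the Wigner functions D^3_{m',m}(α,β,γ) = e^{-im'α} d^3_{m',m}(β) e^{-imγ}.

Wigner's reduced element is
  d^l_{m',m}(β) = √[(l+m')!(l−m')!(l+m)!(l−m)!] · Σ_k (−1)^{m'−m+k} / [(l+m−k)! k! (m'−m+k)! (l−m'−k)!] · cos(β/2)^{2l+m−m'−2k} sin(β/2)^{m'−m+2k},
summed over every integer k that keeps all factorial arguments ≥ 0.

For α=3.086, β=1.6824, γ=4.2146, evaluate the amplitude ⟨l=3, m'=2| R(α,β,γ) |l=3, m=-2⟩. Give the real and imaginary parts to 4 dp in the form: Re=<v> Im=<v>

Re=-0.3260 Im=0.3979

D^3_{2,-2}(3.086,1.6824,4.2146) = e^{-i·2·3.086}·d^3_{2,-2}(1.6824)·e^{-i·-2·4.2146}. Compute d first:
Half-angle: c=0.666569, s=0.745444. N=√(120·1·1·120)=120.000000
k∈{0,1} keeps every argument non-negative
  k=0: (−1)^4·120.0000/(24)·0.6666^2·0.7454^4 = +0.685992
  k=1: (−1)^5·120.0000/(120)·0.6666^0·0.7454^6 = -0.171589
d^3_{2,-2}(1.6824) = +0.685992 -0.171589 = +0.514403
Phases: e^{-i·(2)·3.086}=+0.993825+0.110956i, e^{-i·(-2)·4.2146}=-0.544018+0.839074i ⇒ D=-0.326008+0.397906i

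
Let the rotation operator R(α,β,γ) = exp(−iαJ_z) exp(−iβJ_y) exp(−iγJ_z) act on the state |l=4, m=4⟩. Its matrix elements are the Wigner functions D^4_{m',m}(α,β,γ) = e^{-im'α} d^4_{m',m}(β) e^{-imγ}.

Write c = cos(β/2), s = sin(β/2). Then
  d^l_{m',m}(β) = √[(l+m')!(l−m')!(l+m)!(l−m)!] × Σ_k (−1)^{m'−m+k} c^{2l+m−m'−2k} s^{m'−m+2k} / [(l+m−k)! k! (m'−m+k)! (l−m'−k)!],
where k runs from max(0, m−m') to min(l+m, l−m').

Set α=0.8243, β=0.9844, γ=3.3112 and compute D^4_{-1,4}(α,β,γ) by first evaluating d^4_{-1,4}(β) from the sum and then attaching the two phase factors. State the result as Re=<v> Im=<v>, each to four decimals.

Re=0.1194 Im=0.0175

Split into d^4_{-1,4}(β=0.9844) × two z-phases.
With c≡cos(β/2)=0.881295 and s≡sin(β/2)=0.472566, N=[6·120·40320·1]^{1/2}=5387.986637
k∈{5} keeps every argument non-negative
  k=5: (−1)^0·5387.9866/(720)·0.8813^3·0.4726^5 = +0.120718
d^4_{-1,4}(0.9844) = +0.120718
D = (+0.679071+0.734073i)·(+0.120718)·(+0.778559-0.627571i) = +0.119435+0.017547i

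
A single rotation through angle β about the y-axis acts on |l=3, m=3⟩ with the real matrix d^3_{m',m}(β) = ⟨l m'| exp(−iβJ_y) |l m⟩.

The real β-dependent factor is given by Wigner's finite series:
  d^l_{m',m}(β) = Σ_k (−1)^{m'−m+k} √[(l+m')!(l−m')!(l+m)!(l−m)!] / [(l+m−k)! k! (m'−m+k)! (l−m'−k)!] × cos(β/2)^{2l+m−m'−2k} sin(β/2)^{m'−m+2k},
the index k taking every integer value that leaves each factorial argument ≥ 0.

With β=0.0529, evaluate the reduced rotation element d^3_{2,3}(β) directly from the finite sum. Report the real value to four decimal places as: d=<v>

d=0.0647

d^3_{2,3}(β=0.0529) via Wigner's sum:
Half-angle: c=0.999650, s=0.026447. N=√(120·1·720·1)=293.938769
k∈{1} keeps every argument non-negative
  k=1: (−1)^0·293.9388/(120)·0.9997^5·0.0264^1 = +0.064668
d^3_{2,3}(0.0529) = +0.064668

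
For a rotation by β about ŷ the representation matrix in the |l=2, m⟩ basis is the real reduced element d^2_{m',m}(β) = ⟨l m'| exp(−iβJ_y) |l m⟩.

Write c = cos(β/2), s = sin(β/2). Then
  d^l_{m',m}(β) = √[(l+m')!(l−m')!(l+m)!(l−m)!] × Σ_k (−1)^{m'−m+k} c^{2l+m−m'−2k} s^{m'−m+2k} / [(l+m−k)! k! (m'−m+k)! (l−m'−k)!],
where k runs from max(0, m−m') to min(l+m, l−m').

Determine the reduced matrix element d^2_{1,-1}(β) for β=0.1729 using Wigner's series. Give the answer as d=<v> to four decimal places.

d^2_{1,-1}(β=0.1729) via Wigner's sum:
c=cos(0.1729/2)=0.996266, s=sin(0.1729/2)=0.086342; N=√[6·1·1·6]=6.000000
k∈{0,1} keeps every argument non-negative
  k=0: (−1)^2·6.0000/(2)·0.9963^2·0.0863^2 = +0.022198
  k=1: (−1)^3·6.0000/(6)·0.9963^0·0.0863^4 = -0.000056
d^2_{1,-1}(0.1729) = +0.022198 -0.000056 = +0.022143

d=0.0221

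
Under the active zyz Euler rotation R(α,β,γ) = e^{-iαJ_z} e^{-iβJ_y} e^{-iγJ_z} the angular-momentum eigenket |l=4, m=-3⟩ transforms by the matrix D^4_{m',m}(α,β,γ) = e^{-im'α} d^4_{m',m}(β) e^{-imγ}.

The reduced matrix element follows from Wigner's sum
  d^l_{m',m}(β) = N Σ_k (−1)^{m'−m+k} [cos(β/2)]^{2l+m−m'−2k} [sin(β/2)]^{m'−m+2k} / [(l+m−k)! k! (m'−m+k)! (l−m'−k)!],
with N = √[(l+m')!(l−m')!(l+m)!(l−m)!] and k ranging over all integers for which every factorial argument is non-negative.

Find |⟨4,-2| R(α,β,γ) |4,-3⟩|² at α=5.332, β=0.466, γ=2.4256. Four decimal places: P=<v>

Split into d^4_{-2,-3}(β=0.466) × two z-phases.
With c≡cos(β/2)=0.972978 and s≡sin(β/2)=0.230897, N=[2·720·1·5040]^{1/2}=2693.993318
k: max(0,(-3)−(-2))=0 … min(4+(-3),4−(-2))=1
  k=0: (−1)^1·2693.9933/(720)·0.9730^7·0.2309^1 = -0.713189
  k=1: (−1)^2·2693.9933/(240)·0.9730^5·0.2309^3 = +0.120492
d^4_{-2,-3}(0.466) = -0.713189 +0.120492 = -0.592697
|D^4_{-2,-3}|² = |d^4_{-2,-3}(β)|² = (-0.592697)² = 0.351290 (the z-rotation phases have unit modulus)

P=0.3513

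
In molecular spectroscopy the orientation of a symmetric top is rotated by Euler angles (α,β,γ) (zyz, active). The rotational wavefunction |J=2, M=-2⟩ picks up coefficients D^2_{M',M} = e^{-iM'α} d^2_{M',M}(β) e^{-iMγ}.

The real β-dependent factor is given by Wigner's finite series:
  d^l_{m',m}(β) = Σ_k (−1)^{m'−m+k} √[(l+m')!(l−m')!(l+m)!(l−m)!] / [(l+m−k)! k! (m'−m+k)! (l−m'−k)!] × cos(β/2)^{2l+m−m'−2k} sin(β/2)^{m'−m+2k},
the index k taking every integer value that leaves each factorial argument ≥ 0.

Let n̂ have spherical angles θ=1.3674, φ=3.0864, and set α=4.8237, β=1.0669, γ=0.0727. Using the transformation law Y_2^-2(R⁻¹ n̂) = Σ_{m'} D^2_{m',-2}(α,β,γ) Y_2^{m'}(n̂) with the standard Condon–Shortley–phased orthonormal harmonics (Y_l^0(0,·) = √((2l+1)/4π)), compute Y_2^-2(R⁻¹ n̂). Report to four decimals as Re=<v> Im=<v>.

Re=-0.3040 Im=-0.2370

Need the full column D^2_{m',-2} for m'=−2..2 at α=4.8237, β=1.0669, γ=0.0727.
cos(β/2)=0.861058, sin(β/2)=0.508507
d^2_{-2,-2}: single k=0 term ⇒ +0.549705;  D = -0.512897-0.197768i
d^2_{-1,-2}: single k=0 term ⇒ -0.649268;  D = -0.164850+0.627992i
d^2_{0,-2}: single k=0 term ⇒ +0.469607;  D = +0.464651+0.068040i
d^2_{1,-2}: single k=0 term ⇒ -0.226440;  D = +0.007718-0.226308i
d^2_{2,-2}: single k=0 term ⇒ +0.066863;  D = -0.066664+0.005158i
Y_2^{m'}(θ=1.3674,φ=3.0864) and Σ D·Y over m':
  (-0.5129-0.1978i)·(+0.3683+0.0408i)  (-0.1648+0.6280i)·(-0.1526-0.0084i)  (+0.4647+0.0680i)·(-0.2768+0.0000i)  (+0.0077-0.2263i)·(+0.1526-0.0084i)  (-0.0667+0.0052i)·(+0.3683-0.0408i)
Y_2^-2(R⁻¹ n̂) = -0.304033-0.237020i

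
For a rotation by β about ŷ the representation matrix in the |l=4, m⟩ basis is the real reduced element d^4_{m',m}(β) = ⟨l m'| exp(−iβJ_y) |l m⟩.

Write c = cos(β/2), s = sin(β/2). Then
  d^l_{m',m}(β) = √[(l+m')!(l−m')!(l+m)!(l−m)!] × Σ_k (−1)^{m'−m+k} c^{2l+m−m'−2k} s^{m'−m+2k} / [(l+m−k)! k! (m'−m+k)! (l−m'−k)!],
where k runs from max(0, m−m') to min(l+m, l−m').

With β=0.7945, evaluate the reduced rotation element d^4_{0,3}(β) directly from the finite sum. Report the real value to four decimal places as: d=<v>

d^4_{0,3}(β=0.7945) via Wigner's sum:
c=cos(0.7945/2)=0.922128, s=sin(0.7945/2)=0.386884; N=√[24·24·5040·1]=1703.830978
k: max(0,(3)−(0))=3 … min(4+(3),4−(0))=4
  k=3: (−1)^0·1703.8310/(144)·0.9221^5·0.3869^3 = +0.456839
  k=4: (−1)^1·1703.8310/(144)·0.9221^3·0.3869^5 = -0.080416
d^4_{0,3}(0.7945) = +0.456839 -0.080416 = +0.376423

d=0.3764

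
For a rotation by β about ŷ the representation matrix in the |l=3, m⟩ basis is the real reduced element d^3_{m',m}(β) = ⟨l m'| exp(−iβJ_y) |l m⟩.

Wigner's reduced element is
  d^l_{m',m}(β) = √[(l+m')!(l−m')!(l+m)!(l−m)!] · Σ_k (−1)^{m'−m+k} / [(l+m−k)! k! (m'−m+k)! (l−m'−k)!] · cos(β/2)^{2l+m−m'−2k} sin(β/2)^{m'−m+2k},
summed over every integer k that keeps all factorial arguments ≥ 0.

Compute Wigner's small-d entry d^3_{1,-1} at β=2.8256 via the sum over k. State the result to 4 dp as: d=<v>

d^3_{1,-1}(β=2.8256) via Wigner's sum:
Half-angle: c=0.157340, s=0.987545. N=√(24·2·2·24)=48.000000
k: max(0,(-1)−(1))=0 … min(3+(-1),3−(1))=2
  k=0: (−1)^2·48.0000/(8)·0.1573^4·0.9875^2 = +0.003586
  k=1: (−1)^3·48.0000/(6)·0.1573^2·0.9875^4 = -0.188362
  k=2: (−1)^4·48.0000/(48)·0.1573^0·0.9875^6 = +0.927556
d^3_{1,-1}(2.8256) = +0.003586 -0.188362 +0.927556 = +0.742780

d=0.7428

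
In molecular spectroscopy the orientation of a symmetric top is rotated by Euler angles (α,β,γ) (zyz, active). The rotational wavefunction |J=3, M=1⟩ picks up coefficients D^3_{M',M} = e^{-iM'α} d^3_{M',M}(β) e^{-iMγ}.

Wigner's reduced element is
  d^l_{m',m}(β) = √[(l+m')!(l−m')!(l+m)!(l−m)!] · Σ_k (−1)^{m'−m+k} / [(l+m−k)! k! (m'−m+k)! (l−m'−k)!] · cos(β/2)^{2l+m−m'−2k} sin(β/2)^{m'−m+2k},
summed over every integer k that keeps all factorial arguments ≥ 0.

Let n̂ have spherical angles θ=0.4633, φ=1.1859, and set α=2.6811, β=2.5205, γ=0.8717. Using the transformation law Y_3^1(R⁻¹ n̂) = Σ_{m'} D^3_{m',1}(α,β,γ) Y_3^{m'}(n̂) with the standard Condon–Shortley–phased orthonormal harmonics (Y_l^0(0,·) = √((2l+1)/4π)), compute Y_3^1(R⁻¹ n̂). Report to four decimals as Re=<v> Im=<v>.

Re=0.3375 Im=-0.0646

Need the full column D^3_{m',1} for m'=−3..3 at α=2.6811, β=2.5205, γ=0.8717.
cos(β/2)=0.305579, sin(β/2)=0.952167
d^3_{-3,1}: single k=4 term ⇒ +0.297265;  D = +0.187468+0.230700i
d^3_{-2,1}: k∈[3..4] ⇒ +0.155790 -0.756290 = -0.600500;  D = +0.132154+0.585778i
d^3_{-1,1}: k∈[2..4] ⇒ +0.047432 -0.614029 +0.745209 = +0.178612;  D = -0.042214+0.173552i
d^3_{0,1}: k∈[1..3] ⇒ +0.008789 -0.255989 +0.828474 = +0.581274;  D = +0.374065-0.444921i
d^3_{1,1}: k∈[0..2] ⇒ +0.000814 -0.063243 +0.460522 = +0.398093;  D = -0.364908+0.159124i
d^3_{2,1}: k∈[0..1] ⇒ -0.008023 +0.155790 = +0.147767;  D = +0.147588+0.007280i
d^3_{3,1}: single k=0 term ⇒ +0.030617;  D = -0.026724-0.014941i
Y_3^{m'}(θ=0.4633,φ=1.1859) and Σ D·Y over m':
  (+0.1875+0.2307i)·(-0.0341+0.0151i)  (+0.1322+0.5858i)·(-0.1311-0.1271i)  (-0.0422+0.1736i)·(+0.1628-0.4018i)  (+0.3741-0.4449i)·(+0.3343+0.0000i)  (-0.3649+0.1591i)·(-0.1628-0.4018i)  (+0.1476+0.0073i)·(-0.1311+0.1271i)  (-0.0267-0.0149i)·(+0.0341+0.0151i)
Y_3^1(R⁻¹ n̂) = +0.337530-0.064562i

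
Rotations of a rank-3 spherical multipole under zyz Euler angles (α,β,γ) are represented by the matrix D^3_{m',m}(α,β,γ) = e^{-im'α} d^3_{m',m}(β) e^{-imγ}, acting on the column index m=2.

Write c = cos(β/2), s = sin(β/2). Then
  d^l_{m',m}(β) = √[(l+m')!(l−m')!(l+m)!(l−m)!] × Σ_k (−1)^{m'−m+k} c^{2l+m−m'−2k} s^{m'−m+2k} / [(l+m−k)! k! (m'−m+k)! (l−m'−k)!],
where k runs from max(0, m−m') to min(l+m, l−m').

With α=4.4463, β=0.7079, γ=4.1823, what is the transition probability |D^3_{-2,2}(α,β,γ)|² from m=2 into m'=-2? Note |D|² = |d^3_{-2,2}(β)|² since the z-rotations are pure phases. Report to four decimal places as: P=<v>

D^3_{-2,2}(4.4463,0.7079,4.1823) = e^{-i·-2·4.4463}·d^3_{-2,2}(0.7079)·e^{-i·2·4.1823}. Compute d first:
With c≡cos(β/2)=0.938011 and s≡sin(β/2)=0.346606, N=[1·120·120·1]^{1/2}=120.000000
Admissible k: 4..5 (factorial args all ≥0)
  k=4: (−1)^0·120.0000/(24)·0.9380^2·0.3466^4 = +0.063493
  k=5: (−1)^1·120.0000/(120)·0.9380^0·0.3466^6 = -0.001734
d^3_{-2,2}(0.7079) = +0.063493 -0.001734 = +0.061760
|D^3_{-2,2}|² = |d^3_{-2,2}(β)|² = (+0.061760)² = 0.003814 (the z-rotation phases have unit modulus)

P=0.0038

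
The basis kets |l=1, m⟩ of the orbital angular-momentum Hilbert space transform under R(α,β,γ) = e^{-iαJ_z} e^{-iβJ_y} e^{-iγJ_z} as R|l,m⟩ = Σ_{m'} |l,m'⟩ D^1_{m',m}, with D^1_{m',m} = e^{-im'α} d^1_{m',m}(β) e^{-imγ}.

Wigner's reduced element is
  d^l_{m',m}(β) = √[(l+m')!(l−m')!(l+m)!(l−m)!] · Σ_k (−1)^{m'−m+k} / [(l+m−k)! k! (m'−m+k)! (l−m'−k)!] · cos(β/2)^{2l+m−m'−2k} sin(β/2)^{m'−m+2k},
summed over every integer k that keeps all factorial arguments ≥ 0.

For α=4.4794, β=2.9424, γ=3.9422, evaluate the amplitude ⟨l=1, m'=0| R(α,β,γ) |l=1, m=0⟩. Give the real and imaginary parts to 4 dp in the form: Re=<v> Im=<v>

First d^1_{0,0}(β=2.9424), then the phase factors e^{-i(0)α} and e^{-i(0)γ}:
c=cos(2.9424/2)=0.099432, s=sin(2.9424/2)=0.995044; N=√[1·1·1·1]=1.000000
The bounds max(0,m−m')=0 and min(l+m,l−m')=1 give 2 terms
  k=0: (−1)^0·1.0000/(1)·0.0994^2·0.9950^0 = +0.009887
  k=1: (−1)^1·1.0000/(1)·0.0994^0·0.9950^2 = -0.990113
d^1_{0,0}(2.9424) = +0.009887 -0.990113 = -0.980227
D = (+1.000000+0.000000i)·(-0.980227)·(+1.000000+0.000000i) = -0.980227+0.000000i

Re=-0.9802 Im=0.0000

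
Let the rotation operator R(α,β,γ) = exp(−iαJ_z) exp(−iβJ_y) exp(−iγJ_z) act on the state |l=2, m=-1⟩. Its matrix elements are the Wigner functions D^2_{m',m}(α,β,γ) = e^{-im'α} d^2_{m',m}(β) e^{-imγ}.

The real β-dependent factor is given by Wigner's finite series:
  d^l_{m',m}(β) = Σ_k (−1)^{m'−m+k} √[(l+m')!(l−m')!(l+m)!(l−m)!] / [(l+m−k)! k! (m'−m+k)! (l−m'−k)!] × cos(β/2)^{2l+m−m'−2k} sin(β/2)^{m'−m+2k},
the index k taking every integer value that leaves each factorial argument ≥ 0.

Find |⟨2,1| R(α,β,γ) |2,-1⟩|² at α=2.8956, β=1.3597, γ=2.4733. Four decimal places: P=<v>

First d^2_{1,-1}(β=1.3597), then the phase factors e^{-i(1)α} and e^{-i(-1)γ}:
With c≡cos(β/2)=0.777667 and s≡sin(β/2)=0.628676, N=[6·1·1·6]^{1/2}=6.000000
The bounds max(0,m−m')=0 and min(l+m,l−m')=1 give 2 terms
  k=0: (−1)^2·6.0000/(2)·0.7777^2·0.6287^2 = +0.717072
  k=1: (−1)^3·6.0000/(6)·0.7777^0·0.6287^4 = -0.156210
d^2_{1,-1}(1.3597) = +0.717072 -0.156210 = +0.560862
|D^2_{1,-1}|² = |d^2_{1,-1}(β)|² = (+0.560862)² = 0.314567 (the z-rotation phases have unit modulus)

P=0.3146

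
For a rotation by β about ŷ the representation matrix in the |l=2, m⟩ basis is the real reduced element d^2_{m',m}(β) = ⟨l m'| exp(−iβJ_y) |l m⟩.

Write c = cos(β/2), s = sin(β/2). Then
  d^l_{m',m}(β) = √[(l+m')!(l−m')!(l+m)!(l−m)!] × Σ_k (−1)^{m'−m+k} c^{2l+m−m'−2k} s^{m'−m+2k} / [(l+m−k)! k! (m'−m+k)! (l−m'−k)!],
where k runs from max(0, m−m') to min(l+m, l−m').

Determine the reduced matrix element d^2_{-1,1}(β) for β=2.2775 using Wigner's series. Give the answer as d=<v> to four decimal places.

d^2_{-1,1}(β=2.2775) via Wigner's sum:
With c≡cos(β/2)=0.418730 and s≡sin(β/2)=0.908111, N=[1·6·6·1]^{1/2}=6.000000
k∈{2,3} keeps every argument non-negative
  k=2: (−1)^0·6.0000/(2)·0.4187^2·0.9081^2 = +0.433777
  k=3: (−1)^1·6.0000/(6)·0.4187^0·0.9081^4 = -0.680073
d^2_{-1,1}(2.2775) = +0.433777 -0.680073 = -0.246295

d=-0.2463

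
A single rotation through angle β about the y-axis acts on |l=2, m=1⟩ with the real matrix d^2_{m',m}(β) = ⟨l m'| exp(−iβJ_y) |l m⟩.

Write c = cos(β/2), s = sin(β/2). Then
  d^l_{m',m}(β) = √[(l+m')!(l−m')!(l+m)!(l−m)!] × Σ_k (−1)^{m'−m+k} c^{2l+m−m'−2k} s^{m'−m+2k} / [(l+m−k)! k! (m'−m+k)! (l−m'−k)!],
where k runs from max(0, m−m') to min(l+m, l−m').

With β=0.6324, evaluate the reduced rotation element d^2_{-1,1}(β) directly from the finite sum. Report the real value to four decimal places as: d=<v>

d=0.2527

d^2_{-1,1}(β=0.6324) via Wigner's sum:
With c≡cos(β/2)=0.950424 and s≡sin(β/2)=0.310957, N=[1·6·6·1]^{1/2}=6.000000
Admissible k: 2..3 (factorial args all ≥0)
  k=2: (−1)^0·6.0000/(2)·0.9504^2·0.3110^2 = +0.262034
  k=3: (−1)^1·6.0000/(6)·0.9504^0·0.3110^4 = -0.009350
d^2_{-1,1}(0.6324) = +0.262034 -0.009350 = +0.252684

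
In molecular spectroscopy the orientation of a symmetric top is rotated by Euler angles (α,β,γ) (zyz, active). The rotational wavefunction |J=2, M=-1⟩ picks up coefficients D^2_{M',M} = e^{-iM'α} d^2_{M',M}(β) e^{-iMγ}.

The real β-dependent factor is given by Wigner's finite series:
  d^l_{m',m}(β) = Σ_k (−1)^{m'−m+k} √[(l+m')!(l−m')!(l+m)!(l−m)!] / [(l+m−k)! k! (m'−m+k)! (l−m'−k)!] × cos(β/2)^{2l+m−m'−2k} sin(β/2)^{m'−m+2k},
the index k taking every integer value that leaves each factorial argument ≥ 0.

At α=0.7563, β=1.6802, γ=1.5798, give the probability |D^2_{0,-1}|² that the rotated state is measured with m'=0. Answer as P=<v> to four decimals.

D^2_{0,-1}(0.7563,1.6802,1.5798) = e^{-i·0·0.7563}·d^2_{0,-1}(1.6802)·e^{-i·-1·1.5798}. Compute d first:
c=cos(1.6802/2)=0.667388, s=sin(1.6802/2)=0.744710; N=√[2·2·1·6]=4.898979
k: max(0,(-1)−(0))=0 … min(2+(-1),2−(0))=1
  k=0: (−1)^1·4.8990/(2)·0.6674^3·0.7447^1 = -0.542249
  k=1: (−1)^2·4.8990/(2)·0.6674^1·0.7447^3 = +0.675174
d^2_{0,-1}(1.6802) = -0.542249 +0.675174 = +0.132925
|D^2_{0,-1}|² = |d^2_{0,-1}(β)|² = (+0.132925)² = 0.017669 (the z-rotation phases have unit modulus)

P=0.0177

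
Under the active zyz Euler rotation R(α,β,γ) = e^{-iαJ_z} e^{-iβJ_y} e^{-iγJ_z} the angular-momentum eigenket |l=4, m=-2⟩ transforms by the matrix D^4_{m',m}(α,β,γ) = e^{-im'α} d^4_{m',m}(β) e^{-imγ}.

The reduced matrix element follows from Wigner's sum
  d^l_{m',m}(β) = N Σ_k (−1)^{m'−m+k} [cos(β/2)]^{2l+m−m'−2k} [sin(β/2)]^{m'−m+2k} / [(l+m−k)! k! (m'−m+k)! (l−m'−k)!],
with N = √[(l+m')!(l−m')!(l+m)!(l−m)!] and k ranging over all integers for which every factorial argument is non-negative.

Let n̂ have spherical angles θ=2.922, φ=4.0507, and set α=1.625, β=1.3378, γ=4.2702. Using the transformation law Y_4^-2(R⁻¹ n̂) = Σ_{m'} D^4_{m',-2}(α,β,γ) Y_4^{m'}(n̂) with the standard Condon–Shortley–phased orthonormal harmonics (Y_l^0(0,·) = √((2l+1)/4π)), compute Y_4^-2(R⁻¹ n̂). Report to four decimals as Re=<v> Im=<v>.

Need the full column D^4_{m',-2} for m'=−4..4 at α=1.625, β=1.3378, γ=4.2702.
cos(β/2)=0.784504, sin(β/2)=0.620123
d^4_{-4,-2}: single k=2 term ⇒ +0.474359;  D = -0.372530+0.293663i
d^4_{-3,-2}: k∈[1..2] ⇒ +0.424335 -0.795419 = -0.371084;  D = -0.245180-0.278550i
d^4_{-2,-2}: k∈[0..2] ⇒ +0.143470 -1.075745 +0.840205 = -0.092070;  D = -0.065714+0.064487i
d^4_{-1,-2}: k∈[0..2] ⇒ -0.481151 +1.503202 -0.626169 = +0.395881;  D = -0.292180-0.267120i
d^4_{0,-2}: k∈[0..2] ⇒ +0.850451 -1.417045 +0.332033 = -0.234562;  D = +0.148658-0.181438i
d^4_{1,-2}: k∈[0..2] ⇒ -1.002134 +0.939254 -0.117376 = -0.180257;  D = -0.145417-0.106520i
d^4_{2,-2}: k∈[0..2] ⇒ +0.840205 -0.419992 +0.021869 = +0.442082;  D = +0.241535-0.370266i
d^4_{3,-2}: k∈[0..1] ⇒ -0.497006 +0.103516 = -0.393491;  D = +0.340732+0.196816i
d^4_{4,-2}: single k=0 term ⇒ +0.185199;  D = -0.083809+0.165151i
Y_4^{m'}(θ=2.922,φ=4.0507) and Σ D·Y over m':
  (-0.3725+0.2937i)·(-0.0009+0.0005i)  (-0.2452-0.2786i)·(-0.0116-0.0051i)  (-0.0657+0.0645i)·(-0.0220-0.0872i)  (-0.2922-0.2671i)·(+0.2267-0.2911i)  (+0.1487-0.1814i)·(+0.6538+0.0000i)  (-0.1454-0.1065i)·(-0.2267-0.2911i)  (+0.2415-0.3703i)·(-0.0220+0.0872i)  (+0.3407+0.1968i)·(+0.0116-0.0051i)  (-0.0838+0.1652i)·(-0.0009-0.0005i)
Y_4^-2(R⁻¹ n̂) = -0.004073+0.010336i

Re=-0.0041 Im=0.0103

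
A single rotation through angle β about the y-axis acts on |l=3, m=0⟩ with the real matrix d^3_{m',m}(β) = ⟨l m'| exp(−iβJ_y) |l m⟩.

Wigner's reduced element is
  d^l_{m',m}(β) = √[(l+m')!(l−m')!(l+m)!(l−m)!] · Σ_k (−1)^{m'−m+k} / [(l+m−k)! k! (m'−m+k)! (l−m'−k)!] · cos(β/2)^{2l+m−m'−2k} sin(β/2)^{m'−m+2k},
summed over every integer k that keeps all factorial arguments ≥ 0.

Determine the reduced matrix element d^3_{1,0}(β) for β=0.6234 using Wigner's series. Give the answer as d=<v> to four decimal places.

d=-0.5804

d^3_{1,0}(β=0.6234) via Wigner's sum:
With c≡cos(β/2)=0.951814 and s≡sin(β/2)=0.306677, N=[24·2·6·6]^{1/2}=41.569219
The bounds max(0,m−m')=0 and min(l+m,l−m')=2 give 3 terms
  k=0: (−1)^1·41.5692/(12)·0.9518^5·0.3067^1 = -0.829911
  k=1: (−1)^2·41.5692/(4)·0.9518^3·0.3067^3 = +0.258471
  k=2: (−1)^3·41.5692/(12)·0.9518^1·0.3067^5 = -0.008944
d^3_{1,0}(0.6234) = -0.829911 +0.258471 -0.008944 = -0.580384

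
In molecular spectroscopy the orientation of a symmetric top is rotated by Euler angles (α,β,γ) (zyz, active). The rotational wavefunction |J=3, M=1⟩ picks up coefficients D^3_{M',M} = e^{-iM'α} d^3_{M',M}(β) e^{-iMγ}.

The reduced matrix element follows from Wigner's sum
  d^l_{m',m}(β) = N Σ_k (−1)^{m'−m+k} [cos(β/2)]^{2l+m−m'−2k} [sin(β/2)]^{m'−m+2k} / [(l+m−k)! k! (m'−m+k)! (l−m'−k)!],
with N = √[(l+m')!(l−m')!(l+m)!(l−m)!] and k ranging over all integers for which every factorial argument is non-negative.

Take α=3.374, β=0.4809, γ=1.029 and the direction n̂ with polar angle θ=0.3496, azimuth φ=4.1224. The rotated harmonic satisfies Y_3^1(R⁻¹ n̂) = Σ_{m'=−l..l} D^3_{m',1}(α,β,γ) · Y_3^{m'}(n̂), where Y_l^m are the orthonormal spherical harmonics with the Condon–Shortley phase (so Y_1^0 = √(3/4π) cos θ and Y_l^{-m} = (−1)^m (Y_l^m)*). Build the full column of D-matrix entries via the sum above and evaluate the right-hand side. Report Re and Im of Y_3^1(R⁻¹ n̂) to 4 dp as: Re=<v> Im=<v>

Need the full column D^3_{m',1} for m'=−3..3 at α=3.374, β=0.4809, γ=1.029.
cos(β/2)=0.971231, sin(β/2)=0.238140
d^3_{-3,1}: single k=4 term ⇒ +0.011749;  D = -0.011109+0.003827i
d^3_{-2,1}: k∈[3..4] ⇒ +0.078252 -0.002352 = +0.075899;  D = +0.064137-0.040585i
d^3_{-1,1}: k∈[2..4] ⇒ +0.302764 -0.024270 +0.000182 = +0.278677;  D = -0.194836+0.199248i
d^3_{0,1}: k∈[1..3] ⇒ +0.712910 -0.128580 +0.002577 = +0.586907;  D = +0.302654-0.502852i
d^3_{1,1}: k∈[0..2] ⇒ +0.839334 -0.403686 +0.018202 = +0.453851;  D = -0.138187+0.432302i
d^3_{2,1}: k∈[0..1] ⇒ -0.650795 +0.078252 = -0.572544;  D = -0.044032+0.570848i
d^3_{3,1}: single k=0 term ⇒ +0.195434;  D = +0.030253+0.193078i
Y_3^{m'}(θ=0.3496,φ=4.1224) and Σ D·Y over m':
  (-0.0111+0.0038i)·(+0.0164+0.0033i)  (+0.0641-0.0406i)·(-0.0429-0.1042i)  (-0.1948+0.1992i)·(-0.2102+0.3140i)  (+0.3027-0.5029i)·(+0.4955+0.0000i)  (-0.1382+0.4323i)·(+0.2102+0.3140i)  (-0.0440+0.5708i)·(-0.0429+0.1042i)  (+0.0303+0.1931i)·(-0.0164+0.0033i)
Y_3^1(R⁻¹ n̂) = -0.102283-0.341820i

Re=-0.1023 Im=-0.3418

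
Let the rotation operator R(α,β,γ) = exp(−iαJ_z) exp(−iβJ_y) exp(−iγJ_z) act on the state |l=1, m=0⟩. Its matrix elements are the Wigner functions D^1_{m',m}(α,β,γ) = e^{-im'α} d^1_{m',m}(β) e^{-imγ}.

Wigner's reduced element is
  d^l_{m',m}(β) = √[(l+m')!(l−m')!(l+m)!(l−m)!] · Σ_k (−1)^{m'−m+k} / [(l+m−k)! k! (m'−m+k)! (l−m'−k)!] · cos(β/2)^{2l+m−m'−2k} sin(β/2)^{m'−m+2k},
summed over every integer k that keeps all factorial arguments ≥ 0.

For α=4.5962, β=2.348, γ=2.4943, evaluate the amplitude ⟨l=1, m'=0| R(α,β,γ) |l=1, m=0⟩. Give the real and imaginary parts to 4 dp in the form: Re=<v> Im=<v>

Re=-0.7013 Im=0.0000

Split into d^1_{0,0}(β=2.348) × two z-phases.
Half-angle: c=0.386466, s=0.922304. N=√(1·1·1·1)=1.000000
Admissible k: 0..1 (factorial args all ≥0)
  k=0: (−1)^0·1.0000/(1)·0.3865^2·0.9223^0 = +0.149356
  k=1: (−1)^1·1.0000/(1)·0.3865^0·0.9223^2 = -0.850644
d^1_{0,0}(2.348) = +0.149356 -0.850644 = -0.701289
Attach z-rotation phases: D = e^{-i(0)(4.5962)}·(-0.701289)·e^{-i(0)(2.4943)} = -0.701289+0.000000i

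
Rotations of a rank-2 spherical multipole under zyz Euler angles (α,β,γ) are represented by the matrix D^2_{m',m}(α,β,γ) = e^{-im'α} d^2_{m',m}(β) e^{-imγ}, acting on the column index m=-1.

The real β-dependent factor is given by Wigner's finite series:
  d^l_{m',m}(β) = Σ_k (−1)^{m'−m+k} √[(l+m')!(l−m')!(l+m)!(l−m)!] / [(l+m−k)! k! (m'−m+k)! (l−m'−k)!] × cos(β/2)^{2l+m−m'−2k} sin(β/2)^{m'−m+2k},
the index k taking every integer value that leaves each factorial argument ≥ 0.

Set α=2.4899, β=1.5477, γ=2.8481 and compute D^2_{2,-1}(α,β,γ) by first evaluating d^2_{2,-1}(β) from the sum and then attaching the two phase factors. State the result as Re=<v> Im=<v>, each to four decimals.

D^2_{2,-1}(2.4899,1.5477,2.8481) = e^{-i·2·2.4899}·d^2_{2,-1}(1.5477)·e^{-i·-1·2.8481}. Compute d first:
With c≡cos(β/2)=0.715225 and s≡sin(β/2)=0.698894, N=[24·1·1·6]^{1/2}=12.000000
k∈{0} keeps every argument non-negative
  k=0: (−1)^3·12.0000/(6)·0.7152^1·0.6989^3 = -0.488323
d^2_{2,-1}(1.5477) = -0.488323
Phases: e^{-i·(2)·2.4899}=+0.264235+0.964458i, e^{-i·(-1)·2.8481}=-0.957239+0.289297i ⇒ D=+0.259764+0.413499i

Re=0.2598 Im=0.4135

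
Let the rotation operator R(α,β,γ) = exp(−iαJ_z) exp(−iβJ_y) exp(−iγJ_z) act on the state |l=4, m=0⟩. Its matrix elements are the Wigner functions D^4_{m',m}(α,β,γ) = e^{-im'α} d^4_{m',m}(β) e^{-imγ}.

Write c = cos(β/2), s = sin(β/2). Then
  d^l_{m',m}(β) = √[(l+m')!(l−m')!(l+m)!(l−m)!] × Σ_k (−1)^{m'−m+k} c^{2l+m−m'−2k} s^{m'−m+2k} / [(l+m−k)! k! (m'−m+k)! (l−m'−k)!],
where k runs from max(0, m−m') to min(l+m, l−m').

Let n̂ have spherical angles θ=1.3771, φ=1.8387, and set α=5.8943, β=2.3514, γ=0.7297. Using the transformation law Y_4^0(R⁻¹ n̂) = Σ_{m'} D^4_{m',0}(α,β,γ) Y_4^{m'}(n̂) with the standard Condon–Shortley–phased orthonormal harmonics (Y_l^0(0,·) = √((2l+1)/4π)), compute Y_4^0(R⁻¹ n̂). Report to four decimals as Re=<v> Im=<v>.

Re=-0.3148 Im=0.0000

Need the full column D^4_{m',0} for m'=−4..4 at α=5.8943, β=2.3514, γ=0.7297.
cos(β/2)=0.384897, sin(β/2)=0.922959
d^4_{-4,0}: single k=4 term ⇒ +0.133247;  D = +0.002033-0.133232i
d^4_{-3,0}: k∈[3..4] ⇒ +0.078584 -0.451868 = -0.373283;  D = -0.146786+0.343212i
d^4_{-2,0}: k∈[2..4] ⇒ +0.026276 -0.402902 +0.868773 = +0.492147;  D = +0.350645-0.345336i
d^4_{-1,0}: k∈[1..4] ⇒ +0.005165 -0.178212 +1.024739 -0.982060 = -0.130368;  D = -0.120633+0.049430i
d^4_{0,0}: k∈[0..4] ⇒ +0.000482 -0.044315 +0.573339 -1.465228 +0.526576 = -0.409146;  D = -0.409146+0.000000i
d^4_{1,0}: k∈[0..3] ⇒ -0.005165 +0.178212 -1.024739 +0.982060 = +0.130368;  D = +0.120633+0.049430i
d^4_{2,0}: k∈[0..2] ⇒ +0.026276 -0.402902 +0.868773 = +0.492147;  D = +0.350645+0.345336i
d^4_{3,0}: k∈[0..1] ⇒ -0.078584 +0.451868 = +0.373283;  D = +0.146786+0.343212i
d^4_{4,0}: single k=0 term ⇒ +0.133247;  D = +0.002033+0.133232i
Y_4^{m'}(θ=1.3771,φ=1.8387) and Σ D·Y over m':
  (+0.0020-0.1332i)·(+0.1964-0.3603i)  (-0.1468+0.3432i)·(+0.1639+0.1580i)  (+0.3506-0.3453i)·(+0.2051-0.1218i)  (-0.1206+0.0494i)·(+0.0648+0.2362i)  (-0.4091+0.0000i)·(+0.2049+0.0000i)  (+0.1206+0.0494i)·(-0.0648+0.2362i)  (+0.3506+0.3453i)·(+0.2051+0.1218i)  (+0.1468+0.3432i)·(-0.1639+0.1580i)  (+0.0020+0.1332i)·(+0.1964+0.3603i)
Y_4^0(R⁻¹ n̂) = -0.314844-0.000000i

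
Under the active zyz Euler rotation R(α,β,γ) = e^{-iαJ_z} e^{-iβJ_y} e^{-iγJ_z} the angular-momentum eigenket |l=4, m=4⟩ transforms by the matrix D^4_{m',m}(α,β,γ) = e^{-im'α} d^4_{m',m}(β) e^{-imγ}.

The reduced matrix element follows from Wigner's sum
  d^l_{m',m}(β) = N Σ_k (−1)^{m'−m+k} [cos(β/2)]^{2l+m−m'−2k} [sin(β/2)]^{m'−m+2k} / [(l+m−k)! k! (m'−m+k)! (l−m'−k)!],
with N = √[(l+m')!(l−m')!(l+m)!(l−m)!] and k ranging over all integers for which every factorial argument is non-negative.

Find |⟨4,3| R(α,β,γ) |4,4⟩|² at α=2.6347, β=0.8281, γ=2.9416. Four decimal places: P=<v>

P=0.3762

First d^4_{3,4}(β=0.8281), then the phase factors e^{-i(3)α} and e^{-i(4)γ}:
Half-angle: c=0.915499, s=0.402320. N=√(5040·1·40320·1)=14255.272709
The bounds max(0,m−m')=1 and min(l+m,l−m')=1 give 1 term
  k=1: (−1)^0·14255.2727/(5040)·0.9155^7·0.4023^1 = +0.613369
d^4_{3,4}(0.8281) = +0.613369
|D^4_{3,4}|² = |d^4_{3,4}(β)|² = (+0.613369)² = 0.376222 (the z-rotation phases have unit modulus)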